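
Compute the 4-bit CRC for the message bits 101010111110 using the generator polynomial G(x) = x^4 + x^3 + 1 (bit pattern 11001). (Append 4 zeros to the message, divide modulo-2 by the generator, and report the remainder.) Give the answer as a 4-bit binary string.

Append 4 zeros: 1010101111100000. Divide by 11001 (XOR where the leading bit is 1):
  pos 0: 10101 XOR 11001 = 01100
  pos 1: 11000 XOR 11001 = 00001
  pos 5: 11111 XOR 11001 = 00110
  pos 7: 11010 XOR 11001 = 00011
  pos 10: 11000 XOR 11001 = 00001
Remainder (last 4 bits) = 0010. This is the CRC / FCS.

0010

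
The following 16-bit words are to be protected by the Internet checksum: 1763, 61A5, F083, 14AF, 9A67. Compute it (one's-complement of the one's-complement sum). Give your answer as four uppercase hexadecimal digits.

One's-complement addition (fold any carry out of bit 15 back into bit 0):
  0x1763 + 0x61A5 = 0x07908
  0x7908 + 0xF083 = 0x1698B → wrap carry → 0x698C
  0x698C + 0x14AF = 0x07E3B
  0x7E3B + 0x9A67 = 0x118A2 → wrap carry → 0x18A3
One's-complement sum = 0x18A3.
Checksum = ~0x18A3 & 0xFFFF = 0xE75C.

E75C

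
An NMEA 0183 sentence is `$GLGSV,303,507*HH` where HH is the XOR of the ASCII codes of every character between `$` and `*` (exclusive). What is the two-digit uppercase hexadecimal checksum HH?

XOR the ASCII codes of the payload characters:
  'G' = 0x47 → acc = 0x47
  'L' = 0x4C → acc = 0x0B
  'G' = 0x47 → acc = 0x4C
  'S' = 0x53 → acc = 0x1F
  'V' = 0x56 → acc = 0x49
  ',' = 0x2C → acc = 0x65
  '3' = 0x33 → acc = 0x56
  '0' = 0x30 → acc = 0x66
  '3' = 0x33 → acc = 0x55
  ',' = 0x2C → acc = 0x79
  '5' = 0x35 → acc = 0x4C
  '0' = 0x30 → acc = 0x7C
  '7' = 0x37 → acc = 0x4B
Checksum = 0x4B.

4B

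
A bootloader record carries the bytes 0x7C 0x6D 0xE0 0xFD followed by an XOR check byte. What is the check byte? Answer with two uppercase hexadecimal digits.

XOR the bytes together:
  start with 0x7C
  0x7C ⊕ 0x6D = 0x11
  0x11 ⊕ 0xE0 = 0xF1
  0xF1 ⊕ 0xFD = 0x0C

0C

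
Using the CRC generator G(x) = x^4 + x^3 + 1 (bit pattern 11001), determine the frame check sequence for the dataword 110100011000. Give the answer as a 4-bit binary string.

Append 4 zeros: 1101000110000000. Divide by 11001 (XOR where the leading bit is 1):
  pos 0: 11010 XOR 11001 = 00011
  pos 3: 11001 XOR 11001 = 00000
  pos 8: 10000 XOR 11001 = 01001
  pos 9: 10010 XOR 11001 = 01011
  pos 10: 10110 XOR 11001 = 01111
  pos 11: 11110 XOR 11001 = 00111
Remainder (last 4 bits) = 0111. This is the CRC / FCS.

0111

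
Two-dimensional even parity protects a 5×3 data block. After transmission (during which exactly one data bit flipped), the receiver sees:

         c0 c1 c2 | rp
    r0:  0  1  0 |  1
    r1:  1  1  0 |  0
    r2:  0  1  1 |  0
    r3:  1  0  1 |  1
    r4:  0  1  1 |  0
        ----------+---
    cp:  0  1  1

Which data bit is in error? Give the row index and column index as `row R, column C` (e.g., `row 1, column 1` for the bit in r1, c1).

Recompute each row's even parity and compare to rp:
  r0: data parity 1, sent rp 1 → ok
  r1: data parity 0, sent rp 0 → ok
  r2: data parity 0, sent rp 0 → ok
  r3: data parity 0, sent rp 1 → mismatch
  r4: data parity 0, sent rp 0 → ok
Recompute each column's even parity and compare to cp:
  c0: data parity 0, sent cp 0 → ok
  c1: data parity 0, sent cp 1 → mismatch
  c2: data parity 1, sent cp 1 → ok
Exactly one row (r3) and one column (c1) fail → the flipped bit is at their intersection.

row 3, column 1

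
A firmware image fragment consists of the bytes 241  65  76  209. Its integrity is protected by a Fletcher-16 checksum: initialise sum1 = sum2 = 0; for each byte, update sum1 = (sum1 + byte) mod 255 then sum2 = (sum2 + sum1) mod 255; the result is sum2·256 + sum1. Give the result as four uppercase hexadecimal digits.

Running sums (mod 255):
  after byte 0 (241): sum1=241, sum2=241
  after byte 1 (65): sum1=51, sum2=37
  after byte 2 (76): sum1=127, sum2=164
  after byte 3 (209): sum1=81, sum2=245
Checksum = sum2·256 + sum1 = 245·256 + 81 = 62801 = 0xF551.

F551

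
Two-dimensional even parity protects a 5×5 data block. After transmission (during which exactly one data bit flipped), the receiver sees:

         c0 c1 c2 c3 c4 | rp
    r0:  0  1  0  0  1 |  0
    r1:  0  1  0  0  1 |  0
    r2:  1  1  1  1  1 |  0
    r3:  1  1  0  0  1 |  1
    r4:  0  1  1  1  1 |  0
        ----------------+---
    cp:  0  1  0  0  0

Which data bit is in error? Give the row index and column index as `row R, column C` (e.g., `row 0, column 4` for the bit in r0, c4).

Recompute each row's even parity and compare to rp:
  r0: data parity 0, sent rp 0 → ok
  r1: data parity 0, sent rp 0 → ok
  r2: data parity 1, sent rp 0 → mismatch
  r3: data parity 1, sent rp 1 → ok
  r4: data parity 0, sent rp 0 → ok
Recompute each column's even parity and compare to cp:
  c0: data parity 0, sent cp 0 → ok
  c1: data parity 1, sent cp 1 → ok
  c2: data parity 0, sent cp 0 → ok
  c3: data parity 0, sent cp 0 → ok
  c4: data parity 1, sent cp 0 → mismatch
Exactly one row (r2) and one column (c4) fail → the flipped bit is at their intersection.

row 2, column 4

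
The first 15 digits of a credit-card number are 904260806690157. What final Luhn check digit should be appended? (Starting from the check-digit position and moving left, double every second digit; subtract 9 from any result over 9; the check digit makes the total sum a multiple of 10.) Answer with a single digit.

1

Partial digits right→left: 7 5 1 0 9 6 6 0 8 0 6 2 4 0 9
Double every second digit counting from the check-digit position (so the 1st, 3rd, 5th, ... of the partial from the right).
  doubled (with −9 where >9): 5 2 9 3 7 3 8 9 → sum 46
  kept as-is: 5 0 6 0 0 2 0 → sum 13
Total = 46 + 13 = 59.
Check digit = (10 − (59 mod 10)) mod 10 = 1.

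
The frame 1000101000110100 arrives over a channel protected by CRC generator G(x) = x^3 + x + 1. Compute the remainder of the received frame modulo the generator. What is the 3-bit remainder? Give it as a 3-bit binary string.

Modulo-2 division of 1000101000110100 by 1011:
  pos 0: 1000 XOR 1011 = 0011
  pos 2: 1110 XOR 1011 = 0101
  pos 3: 1011 XOR 1011 = 0000
  pos 10: 1101 XOR 1011 = 0110
  pos 11: 1100 XOR 1011 = 0111
  pos 12: 1110 XOR 1011 = 0101
Remainder = 101 (nonzero — an error is detected).

101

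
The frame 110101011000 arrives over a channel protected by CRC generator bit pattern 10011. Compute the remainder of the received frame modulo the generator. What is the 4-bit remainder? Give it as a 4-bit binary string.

Modulo-2 division of 110101011000 by 10011:
  pos 0: 11010 XOR 10011 = 01001
  pos 1: 10011 XOR 10011 = 00000
  pos 7: 11000 XOR 10011 = 01011
Remainder = 1011 (nonzero — an error is detected).

1011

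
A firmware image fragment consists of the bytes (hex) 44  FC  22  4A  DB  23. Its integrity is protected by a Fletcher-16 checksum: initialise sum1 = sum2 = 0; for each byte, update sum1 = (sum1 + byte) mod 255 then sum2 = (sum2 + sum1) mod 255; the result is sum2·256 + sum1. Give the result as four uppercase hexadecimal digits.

Running sums (mod 255):
  after byte 0 (44): sum1=68, sum2=68
  after byte 1 (FC): sum1=65, sum2=133
  after byte 2 (22): sum1=99, sum2=232
  after byte 3 (4A): sum1=173, sum2=150
  after byte 4 (DB): sum1=137, sum2=32
  after byte 5 (23): sum1=172, sum2=204
Checksum = sum2·256 + sum1 = 204·256 + 172 = 52396 = 0xCCAC.

CCAC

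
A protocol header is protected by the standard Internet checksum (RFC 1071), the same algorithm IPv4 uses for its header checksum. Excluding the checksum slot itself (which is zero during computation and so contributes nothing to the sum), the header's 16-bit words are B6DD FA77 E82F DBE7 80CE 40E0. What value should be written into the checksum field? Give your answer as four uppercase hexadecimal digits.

One's-complement addition (fold any carry out of bit 15 back into bit 0):
  0xB6DD + 0xFA77 = 0x1B154 → wrap carry → 0xB155
  0xB155 + 0xE82F = 0x19984 → wrap carry → 0x9985
  0x9985 + 0xDBE7 = 0x1756C → wrap carry → 0x756D
  0x756D + 0x80CE = 0x0F63B
  0xF63B + 0x40E0 = 0x1371B → wrap carry → 0x371C
One's-complement sum = 0x371C.
Checksum = ~0x371C & 0xFFFF = 0xC8E3.

C8E3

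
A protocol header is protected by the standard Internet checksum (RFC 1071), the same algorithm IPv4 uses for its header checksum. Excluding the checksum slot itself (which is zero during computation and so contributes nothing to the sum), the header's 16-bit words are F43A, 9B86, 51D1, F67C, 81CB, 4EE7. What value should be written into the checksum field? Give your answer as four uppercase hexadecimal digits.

573D

One's-complement addition (fold any carry out of bit 15 back into bit 0):
  0xF43A + 0x9B86 = 0x18FC0 → wrap carry → 0x8FC1
  0x8FC1 + 0x51D1 = 0x0E192
  0xE192 + 0xF67C = 0x1D80E → wrap carry → 0xD80F
  0xD80F + 0x81CB = 0x159DA → wrap carry → 0x59DB
  0x59DB + 0x4EE7 = 0x0A8C2
One's-complement sum = 0xA8C2.
Checksum = ~0xA8C2 & 0xFFFF = 0x573D.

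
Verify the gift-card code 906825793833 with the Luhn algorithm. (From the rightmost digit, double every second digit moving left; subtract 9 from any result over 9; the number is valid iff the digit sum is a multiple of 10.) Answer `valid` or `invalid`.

invalid

From the right, keep odd positions and double even positions (subtract 9 from any doubled value over 9):
  doubled (positions 2,4,...): 6 6 5 4 3 9 → sum 33
  kept (positions 1,3,...): 3 8 9 5 8 0 → sum 33
Total = 66.
66 mod 10 = 6, so the number is invalid.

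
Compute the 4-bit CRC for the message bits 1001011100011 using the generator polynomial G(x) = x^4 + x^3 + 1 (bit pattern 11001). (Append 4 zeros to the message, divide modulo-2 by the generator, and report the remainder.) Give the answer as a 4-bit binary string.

0100

Append 4 zeros: 10010111000110000. Divide by 11001 (XOR where the leading bit is 1):
  pos 0: 10010 XOR 11001 = 01011
  pos 1: 10111 XOR 11001 = 01110
  pos 2: 11101 XOR 11001 = 00100
  pos 4: 10010 XOR 11001 = 01011
  pos 5: 10110 XOR 11001 = 01111
  pos 6: 11110 XOR 11001 = 00111
  pos 8: 11111 XOR 11001 = 00110
  pos 10: 11000 XOR 11001 = 00001
Remainder (last 4 bits) = 0100. This is the CRC / FCS.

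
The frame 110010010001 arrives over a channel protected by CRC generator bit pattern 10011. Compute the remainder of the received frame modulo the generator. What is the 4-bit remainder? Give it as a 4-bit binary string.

Modulo-2 division of 110010010001 by 10011:
  pos 0: 11001 XOR 10011 = 01010
  pos 1: 10100 XOR 10011 = 00111
  pos 3: 11101 XOR 10011 = 01110
  pos 4: 11100 XOR 10011 = 01111
  pos 5: 11110 XOR 10011 = 01101
  pos 6: 11010 XOR 10011 = 01001
  pos 7: 10011 XOR 10011 = 00000
Remainder = 0000 (zero — the frame passes the CRC check).

0000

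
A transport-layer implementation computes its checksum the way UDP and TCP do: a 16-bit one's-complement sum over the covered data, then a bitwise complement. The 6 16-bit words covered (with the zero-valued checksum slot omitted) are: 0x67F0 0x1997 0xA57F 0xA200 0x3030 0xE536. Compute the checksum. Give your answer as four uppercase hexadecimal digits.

One's-complement addition (fold any carry out of bit 15 back into bit 0):
  0x67F0 + 0x1997 = 0x08187
  0x8187 + 0xA57F = 0x12706 → wrap carry → 0x2707
  0x2707 + 0xA200 = 0x0C907
  0xC907 + 0x3030 = 0x0F937
  0xF937 + 0xE536 = 0x1DE6D → wrap carry → 0xDE6E
One's-complement sum = 0xDE6E.
Checksum = ~0xDE6E & 0xFFFF = 0x2191.

2191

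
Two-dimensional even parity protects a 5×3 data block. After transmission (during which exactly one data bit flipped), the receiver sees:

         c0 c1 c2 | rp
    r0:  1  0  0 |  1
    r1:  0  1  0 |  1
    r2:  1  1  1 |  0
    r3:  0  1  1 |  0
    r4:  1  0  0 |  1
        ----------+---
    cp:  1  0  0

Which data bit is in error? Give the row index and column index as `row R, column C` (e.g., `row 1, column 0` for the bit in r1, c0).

Recompute each row's even parity and compare to rp:
  r0: data parity 1, sent rp 1 → ok
  r1: data parity 1, sent rp 1 → ok
  r2: data parity 1, sent rp 0 → mismatch
  r3: data parity 0, sent rp 0 → ok
  r4: data parity 1, sent rp 1 → ok
Recompute each column's even parity and compare to cp:
  c0: data parity 1, sent cp 1 → ok
  c1: data parity 1, sent cp 0 → mismatch
  c2: data parity 0, sent cp 0 → ok
Exactly one row (r2) and one column (c1) fail → the flipped bit is at their intersection.

row 2, column 1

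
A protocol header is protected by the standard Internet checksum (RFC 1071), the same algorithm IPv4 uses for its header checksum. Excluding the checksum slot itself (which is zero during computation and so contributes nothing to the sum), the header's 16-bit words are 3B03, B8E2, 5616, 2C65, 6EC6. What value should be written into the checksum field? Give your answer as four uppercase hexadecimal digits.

One's-complement addition (fold any carry out of bit 15 back into bit 0):
  0x3B03 + 0xB8E2 = 0x0F3E5
  0xF3E5 + 0x5616 = 0x149FB → wrap carry → 0x49FC
  0x49FC + 0x2C65 = 0x07661
  0x7661 + 0x6EC6 = 0x0E527
One's-complement sum = 0xE527.
Checksum = ~0xE527 & 0xFFFF = 0x1AD8.

1AD8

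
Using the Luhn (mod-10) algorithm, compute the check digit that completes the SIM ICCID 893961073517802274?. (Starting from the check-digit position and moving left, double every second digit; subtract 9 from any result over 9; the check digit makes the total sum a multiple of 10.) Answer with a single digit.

9

Partial digits right→left: 4 7 2 2 0 8 7 1 5 3 7 0 1 6 9 3 9 8
Double every second digit counting from the check-digit position (so the 1st, 3rd, 5th, ... of the partial from the right).
  doubled (with −9 where >9): 8 4 0 5 1 5 2 9 9 → sum 43
  kept as-is: 7 2 8 1 3 0 6 3 8 → sum 38
Total = 43 + 38 = 81.
Check digit = (10 − (81 mod 10)) mod 10 = 9.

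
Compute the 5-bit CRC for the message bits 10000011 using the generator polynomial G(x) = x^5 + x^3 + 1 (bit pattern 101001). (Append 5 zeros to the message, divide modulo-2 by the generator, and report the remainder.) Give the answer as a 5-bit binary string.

Append 5 zeros: 1000001100000. Divide by 101001 (XOR where the leading bit is 1):
  pos 0: 100000 XOR 101001 = 001001
  pos 2: 100111 XOR 101001 = 001110
  pos 4: 111000 XOR 101001 = 010001
  pos 5: 100010 XOR 101001 = 001011
  pos 7: 101100 XOR 101001 = 000101
Remainder (last 5 bits) = 00101. This is the CRC / FCS.

00101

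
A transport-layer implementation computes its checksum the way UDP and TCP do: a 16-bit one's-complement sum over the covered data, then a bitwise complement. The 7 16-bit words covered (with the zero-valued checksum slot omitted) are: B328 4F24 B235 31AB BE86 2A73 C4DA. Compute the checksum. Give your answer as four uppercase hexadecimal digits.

6BFD

One's-complement addition (fold any carry out of bit 15 back into bit 0):
  0xB328 + 0x4F24 = 0x1024C → wrap carry → 0x024D
  0x024D + 0xB235 = 0x0B482
  0xB482 + 0x31AB = 0x0E62D
  0xE62D + 0xBE86 = 0x1A4B3 → wrap carry → 0xA4B4
  0xA4B4 + 0x2A73 = 0x0CF27
  0xCF27 + 0xC4DA = 0x19401 → wrap carry → 0x9402
One's-complement sum = 0x9402.
Checksum = ~0x9402 & 0xFFFF = 0x6BFD.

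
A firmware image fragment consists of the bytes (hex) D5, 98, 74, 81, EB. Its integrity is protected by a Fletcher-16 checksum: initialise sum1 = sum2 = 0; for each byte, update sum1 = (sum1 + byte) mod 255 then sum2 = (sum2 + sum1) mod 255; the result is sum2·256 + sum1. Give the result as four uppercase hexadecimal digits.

DB50

Running sums (mod 255):
  after byte 0 (D5): sum1=213, sum2=213
  after byte 1 (98): sum1=110, sum2=68
  after byte 2 (74): sum1=226, sum2=39
  after byte 3 (81): sum1=100, sum2=139
  after byte 4 (EB): sum1=80, sum2=219
Checksum = sum2·256 + sum1 = 219·256 + 80 = 56144 = 0xDB50.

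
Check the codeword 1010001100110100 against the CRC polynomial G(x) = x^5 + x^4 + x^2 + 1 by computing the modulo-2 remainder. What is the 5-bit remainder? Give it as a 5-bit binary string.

Modulo-2 division of 1010001100110100 by 110101:
  pos 0: 101000 XOR 110101 = 011101
  pos 1: 111011 XOR 110101 = 001110
  pos 3: 111010 XOR 110101 = 001111
  pos 5: 111101 XOR 110101 = 001000
  pos 7: 100010 XOR 110101 = 010111
  pos 8: 101111 XOR 110101 = 011010
  pos 9: 110100 XOR 110101 = 000001
Remainder = 00010 (nonzero — an error is detected).

00010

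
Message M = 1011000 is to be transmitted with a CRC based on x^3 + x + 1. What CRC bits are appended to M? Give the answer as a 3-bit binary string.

000

Append 3 zeros: 1011000000. Divide by 1011 (XOR where the leading bit is 1):
  pos 0: 1011 XOR 1011 = 0000
Remainder (last 3 bits) = 000. This is the CRC / FCS.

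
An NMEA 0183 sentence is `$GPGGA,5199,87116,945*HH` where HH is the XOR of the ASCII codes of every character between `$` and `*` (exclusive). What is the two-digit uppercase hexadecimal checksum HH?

7F

XOR the ASCII codes of the payload characters:
  'G' = 0x47 → acc = 0x47
  'P' = 0x50 → acc = 0x17
  'G' = 0x47 → acc = 0x50
  'G' = 0x47 → acc = 0x17
  'A' = 0x41 → acc = 0x56
  ',' = 0x2C → acc = 0x7A
  '5' = 0x35 → acc = 0x4F
  '1' = 0x31 → acc = 0x7E
  '9' = 0x39 → acc = 0x47
  '9' = 0x39 → acc = 0x7E
  ',' = 0x2C → acc = 0x52
  '8' = 0x38 → acc = 0x6A
  '7' = 0x37 → acc = 0x5D
  '1' = 0x31 → acc = 0x6C
  '1' = 0x31 → acc = 0x5D
  '6' = 0x36 → acc = 0x6B
  ',' = 0x2C → acc = 0x47
  '9' = 0x39 → acc = 0x7E
  '4' = 0x34 → acc = 0x4A
  '5' = 0x35 → acc = 0x7F
Checksum = 0x7F.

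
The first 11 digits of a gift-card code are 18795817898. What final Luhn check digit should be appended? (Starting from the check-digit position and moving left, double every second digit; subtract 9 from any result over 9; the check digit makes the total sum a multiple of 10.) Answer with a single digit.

5

Partial digits right→left: 8 9 8 7 1 8 5 9 7 8 1
Double every second digit counting from the check-digit position (so the 1st, 3rd, 5th, ... of the partial from the right).
  doubled (with −9 where >9): 7 7 2 1 5 2 → sum 24
  kept as-is: 9 7 8 9 8 → sum 41
Total = 24 + 41 = 65.
Check digit = (10 − (65 mod 10)) mod 10 = 5.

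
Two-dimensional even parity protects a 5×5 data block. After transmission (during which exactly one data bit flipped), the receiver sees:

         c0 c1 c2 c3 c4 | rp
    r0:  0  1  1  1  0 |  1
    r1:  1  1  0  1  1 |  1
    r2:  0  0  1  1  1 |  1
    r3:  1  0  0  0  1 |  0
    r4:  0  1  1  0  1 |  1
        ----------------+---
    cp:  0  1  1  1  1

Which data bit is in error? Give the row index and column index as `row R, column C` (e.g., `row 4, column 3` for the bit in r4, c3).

Recompute each row's even parity and compare to rp:
  r0: data parity 1, sent rp 1 → ok
  r1: data parity 0, sent rp 1 → mismatch
  r2: data parity 1, sent rp 1 → ok
  r3: data parity 0, sent rp 0 → ok
  r4: data parity 1, sent rp 1 → ok
Recompute each column's even parity and compare to cp:
  c0: data parity 0, sent cp 0 → ok
  c1: data parity 1, sent cp 1 → ok
  c2: data parity 1, sent cp 1 → ok
  c3: data parity 1, sent cp 1 → ok
  c4: data parity 0, sent cp 1 → mismatch
Exactly one row (r1) and one column (c4) fail → the flipped bit is at their intersection.

row 1, column 4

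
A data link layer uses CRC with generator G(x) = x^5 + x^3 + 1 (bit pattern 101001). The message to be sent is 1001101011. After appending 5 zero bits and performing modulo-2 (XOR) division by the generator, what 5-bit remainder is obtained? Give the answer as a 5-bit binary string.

11110

Append 5 zeros: 100110101100000. Divide by 101001 (XOR where the leading bit is 1):
  pos 0: 100110 XOR 101001 = 001111
  pos 2: 111110 XOR 101001 = 010111
  pos 3: 101111 XOR 101001 = 000110
  pos 6: 110100 XOR 101001 = 011101
  pos 7: 111010 XOR 101001 = 010011
  pos 8: 100110 XOR 101001 = 001111
Remainder (last 5 bits) = 11110. This is the CRC / FCS.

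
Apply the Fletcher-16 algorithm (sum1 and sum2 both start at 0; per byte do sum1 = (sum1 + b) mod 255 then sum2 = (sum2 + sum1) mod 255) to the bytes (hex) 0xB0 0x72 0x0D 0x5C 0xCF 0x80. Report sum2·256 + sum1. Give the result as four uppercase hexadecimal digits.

C9DC

Running sums (mod 255):
  after byte 0 (0xB0): sum1=176, sum2=176
  after byte 1 (0x72): sum1=35, sum2=211
  after byte 2 (0x0D): sum1=48, sum2=4
  after byte 3 (0x5C): sum1=140, sum2=144
  after byte 4 (0xCF): sum1=92, sum2=236
  after byte 5 (0x80): sum1=220, sum2=201
Checksum = sum2·256 + sum1 = 201·256 + 220 = 51676 = 0xC9DC.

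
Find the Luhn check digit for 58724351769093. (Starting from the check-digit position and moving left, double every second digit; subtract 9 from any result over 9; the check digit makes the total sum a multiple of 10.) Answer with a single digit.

6

Partial digits right→left: 3 9 0 9 6 7 1 5 3 4 2 7 8 5
Double every second digit counting from the check-digit position (so the 1st, 3rd, 5th, ... of the partial from the right).
  doubled (with −9 where >9): 6 0 3 2 6 4 7 → sum 28
  kept as-is: 9 9 7 5 4 7 5 → sum 46
Total = 28 + 46 = 74.
Check digit = (10 − (74 mod 10)) mod 10 = 6.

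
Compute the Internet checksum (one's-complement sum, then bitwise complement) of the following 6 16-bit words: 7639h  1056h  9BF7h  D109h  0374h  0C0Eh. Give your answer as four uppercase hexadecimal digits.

One's-complement addition (fold any carry out of bit 15 back into bit 0):
  0x7639 + 0x1056 = 0x0868F
  0x868F + 0x9BF7 = 0x12286 → wrap carry → 0x2287
  0x2287 + 0xD109 = 0x0F390
  0xF390 + 0x0374 = 0x0F704
  0xF704 + 0x0C0E = 0x10312 → wrap carry → 0x0313
One's-complement sum = 0x0313.
Checksum = ~0x0313 & 0xFFFF = 0xFCEC.

FCEC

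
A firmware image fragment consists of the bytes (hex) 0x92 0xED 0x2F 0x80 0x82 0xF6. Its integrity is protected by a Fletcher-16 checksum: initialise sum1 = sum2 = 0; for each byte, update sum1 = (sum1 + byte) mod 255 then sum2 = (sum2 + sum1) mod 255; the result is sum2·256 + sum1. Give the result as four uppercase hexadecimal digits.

4FA9

Running sums (mod 255):
  after byte 0 (0x92): sum1=146, sum2=146
  after byte 1 (0xED): sum1=128, sum2=19
  after byte 2 (0x2F): sum1=175, sum2=194
  after byte 3 (0x80): sum1=48, sum2=242
  after byte 4 (0x82): sum1=178, sum2=165
  after byte 5 (0xF6): sum1=169, sum2=79
Checksum = sum2·256 + sum1 = 79·256 + 169 = 20393 = 0x4FA9.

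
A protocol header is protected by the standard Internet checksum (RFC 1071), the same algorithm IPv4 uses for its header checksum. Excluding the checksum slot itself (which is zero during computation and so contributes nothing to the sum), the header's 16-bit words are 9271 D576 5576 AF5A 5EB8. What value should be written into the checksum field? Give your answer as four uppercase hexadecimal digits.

348E

One's-complement addition (fold any carry out of bit 15 back into bit 0):
  0x9271 + 0xD576 = 0x167E7 → wrap carry → 0x67E8
  0x67E8 + 0x5576 = 0x0BD5E
  0xBD5E + 0xAF5A = 0x16CB8 → wrap carry → 0x6CB9
  0x6CB9 + 0x5EB8 = 0x0CB71
One's-complement sum = 0xCB71.
Checksum = ~0xCB71 & 0xFFFF = 0x348E.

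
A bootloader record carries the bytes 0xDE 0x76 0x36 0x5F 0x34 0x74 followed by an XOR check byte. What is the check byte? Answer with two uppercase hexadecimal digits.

XOR the bytes together:
  start with 0xDE
  0xDE ⊕ 0x76 = 0xA8
  0xA8 ⊕ 0x36 = 0x9E
  0x9E ⊕ 0x5F = 0xC1
  0xC1 ⊕ 0x34 = 0xF5
  0xF5 ⊕ 0x74 = 0x81

81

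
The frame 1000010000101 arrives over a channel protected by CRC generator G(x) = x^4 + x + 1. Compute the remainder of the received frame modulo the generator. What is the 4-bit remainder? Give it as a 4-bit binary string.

0001

Modulo-2 division of 1000010000101 by 10011:
  pos 0: 10000 XOR 10011 = 00011
  pos 3: 11100 XOR 10011 = 01111
  pos 4: 11110 XOR 10011 = 01101
  pos 5: 11010 XOR 10011 = 01001
  pos 6: 10011 XOR 10011 = 00000
Remainder = 0001 (nonzero — an error is detected).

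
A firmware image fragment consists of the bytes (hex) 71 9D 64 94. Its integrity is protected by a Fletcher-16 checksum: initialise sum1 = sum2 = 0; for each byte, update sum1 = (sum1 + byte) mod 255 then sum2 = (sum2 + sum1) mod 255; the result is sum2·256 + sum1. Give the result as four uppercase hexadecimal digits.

Running sums (mod 255):
  after byte 0 (71): sum1=113, sum2=113
  after byte 1 (9D): sum1=15, sum2=128
  after byte 2 (64): sum1=115, sum2=243
  after byte 3 (94): sum1=8, sum2=251
Checksum = sum2·256 + sum1 = 251·256 + 8 = 64264 = 0xFB08.

FB08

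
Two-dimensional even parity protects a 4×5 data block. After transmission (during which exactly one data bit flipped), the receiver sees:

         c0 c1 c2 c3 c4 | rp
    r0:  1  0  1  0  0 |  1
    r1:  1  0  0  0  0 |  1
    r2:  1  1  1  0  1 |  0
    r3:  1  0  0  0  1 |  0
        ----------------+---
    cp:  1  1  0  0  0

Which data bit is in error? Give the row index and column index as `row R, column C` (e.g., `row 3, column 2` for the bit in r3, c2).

Recompute each row's even parity and compare to rp:
  r0: data parity 0, sent rp 1 → mismatch
  r1: data parity 1, sent rp 1 → ok
  r2: data parity 0, sent rp 0 → ok
  r3: data parity 0, sent rp 0 → ok
Recompute each column's even parity and compare to cp:
  c0: data parity 0, sent cp 1 → mismatch
  c1: data parity 1, sent cp 1 → ok
  c2: data parity 0, sent cp 0 → ok
  c3: data parity 0, sent cp 0 → ok
  c4: data parity 0, sent cp 0 → ok
Exactly one row (r0) and one column (c0) fail → the flipped bit is at their intersection.

row 0, column 0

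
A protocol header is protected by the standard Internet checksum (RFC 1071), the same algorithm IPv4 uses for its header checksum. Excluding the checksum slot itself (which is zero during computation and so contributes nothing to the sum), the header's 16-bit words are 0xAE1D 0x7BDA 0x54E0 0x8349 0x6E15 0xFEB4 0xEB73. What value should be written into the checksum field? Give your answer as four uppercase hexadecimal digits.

A59F

One's-complement addition (fold any carry out of bit 15 back into bit 0):
  0xAE1D + 0x7BDA = 0x129F7 → wrap carry → 0x29F8
  0x29F8 + 0x54E0 = 0x07ED8
  0x7ED8 + 0x8349 = 0x10221 → wrap carry → 0x0222
  0x0222 + 0x6E15 = 0x07037
  0x7037 + 0xFEB4 = 0x16EEB → wrap carry → 0x6EEC
  0x6EEC + 0xEB73 = 0x15A5F → wrap carry → 0x5A60
One's-complement sum = 0x5A60.
Checksum = ~0x5A60 & 0xFFFF = 0xA59F.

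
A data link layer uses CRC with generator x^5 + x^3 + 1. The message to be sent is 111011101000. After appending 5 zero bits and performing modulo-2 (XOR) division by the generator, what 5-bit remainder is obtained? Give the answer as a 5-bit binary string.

10001

Append 5 zeros: 11101110100000000. Divide by 101001 (XOR where the leading bit is 1):
  pos 0: 111011 XOR 101001 = 010010
  pos 1: 100101 XOR 101001 = 001100
  pos 3: 110001 XOR 101001 = 011000
  pos 4: 110000 XOR 101001 = 011001
  pos 5: 110010 XOR 101001 = 011011
  pos 6: 110110 XOR 101001 = 011111
  pos 7: 111110 XOR 101001 = 010111
  pos 8: 101110 XOR 101001 = 000111
  pos 11: 111000 XOR 101001 = 010001
Remainder (last 5 bits) = 10001. This is the CRC / FCS.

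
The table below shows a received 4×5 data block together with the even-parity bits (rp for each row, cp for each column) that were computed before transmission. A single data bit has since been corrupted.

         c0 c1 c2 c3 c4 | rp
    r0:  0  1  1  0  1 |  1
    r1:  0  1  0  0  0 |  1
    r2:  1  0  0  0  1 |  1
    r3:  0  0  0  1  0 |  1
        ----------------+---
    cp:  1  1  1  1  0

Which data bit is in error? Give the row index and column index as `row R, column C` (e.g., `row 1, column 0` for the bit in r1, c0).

Recompute each row's even parity and compare to rp:
  r0: data parity 1, sent rp 1 → ok
  r1: data parity 1, sent rp 1 → ok
  r2: data parity 0, sent rp 1 → mismatch
  r3: data parity 1, sent rp 1 → ok
Recompute each column's even parity and compare to cp:
  c0: data parity 1, sent cp 1 → ok
  c1: data parity 0, sent cp 1 → mismatch
  c2: data parity 1, sent cp 1 → ok
  c3: data parity 1, sent cp 1 → ok
  c4: data parity 0, sent cp 0 → ok
Exactly one row (r2) and one column (c1) fail → the flipped bit is at their intersection.

row 2, column 1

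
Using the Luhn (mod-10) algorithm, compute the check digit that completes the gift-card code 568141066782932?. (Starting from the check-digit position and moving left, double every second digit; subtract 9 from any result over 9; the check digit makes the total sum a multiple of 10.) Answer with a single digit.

5

Partial digits right→left: 2 3 9 2 8 7 6 6 0 1 4 1 8 6 5
Double every second digit counting from the check-digit position (so the 1st, 3rd, 5th, ... of the partial from the right).
  doubled (with −9 where >9): 4 9 7 3 0 8 7 1 → sum 39
  kept as-is: 3 2 7 6 1 1 6 → sum 26
Total = 39 + 26 = 65.
Check digit = (10 − (65 mod 10)) mod 10 = 5.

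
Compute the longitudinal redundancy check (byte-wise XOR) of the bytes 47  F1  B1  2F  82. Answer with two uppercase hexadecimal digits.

AA

XOR the bytes together:
  start with 0x47
  0x47 ⊕ 0xF1 = 0xB6
  0xB6 ⊕ 0xB1 = 0x07
  0x07 ⊕ 0x2F = 0x28
  0x28 ⊕ 0x82 = 0xAA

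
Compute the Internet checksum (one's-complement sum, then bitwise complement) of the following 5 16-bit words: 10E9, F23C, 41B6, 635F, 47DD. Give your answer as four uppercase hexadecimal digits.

One's-complement addition (fold any carry out of bit 15 back into bit 0):
  0x10E9 + 0xF23C = 0x10325 → wrap carry → 0x0326
  0x0326 + 0x41B6 = 0x044DC
  0x44DC + 0x635F = 0x0A83B
  0xA83B + 0x47DD = 0x0F018
One's-complement sum = 0xF018.
Checksum = ~0xF018 & 0xFFFF = 0x0FE7.

0FE7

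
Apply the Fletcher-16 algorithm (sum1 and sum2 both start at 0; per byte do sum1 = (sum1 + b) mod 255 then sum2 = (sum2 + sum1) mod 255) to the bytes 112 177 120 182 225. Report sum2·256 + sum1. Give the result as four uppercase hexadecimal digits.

B133

Running sums (mod 255):
  after byte 0 (112): sum1=112, sum2=112
  after byte 1 (177): sum1=34, sum2=146
  after byte 2 (120): sum1=154, sum2=45
  after byte 3 (182): sum1=81, sum2=126
  after byte 4 (225): sum1=51, sum2=177
Checksum = sum2·256 + sum1 = 177·256 + 51 = 45363 = 0xB133.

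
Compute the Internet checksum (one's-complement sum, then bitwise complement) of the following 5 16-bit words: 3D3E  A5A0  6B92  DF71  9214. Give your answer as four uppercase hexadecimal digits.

4008

One's-complement addition (fold any carry out of bit 15 back into bit 0):
  0x3D3E + 0xA5A0 = 0x0E2DE
  0xE2DE + 0x6B92 = 0x14E70 → wrap carry → 0x4E71
  0x4E71 + 0xDF71 = 0x12DE2 → wrap carry → 0x2DE3
  0x2DE3 + 0x9214 = 0x0BFF7
One's-complement sum = 0xBFF7.
Checksum = ~0xBFF7 & 0xFFFF = 0x4008.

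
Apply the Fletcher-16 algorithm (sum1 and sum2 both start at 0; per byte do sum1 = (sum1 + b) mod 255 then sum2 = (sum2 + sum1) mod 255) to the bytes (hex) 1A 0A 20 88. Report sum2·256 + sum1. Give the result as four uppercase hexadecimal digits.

Running sums (mod 255):
  after byte 0 (1A): sum1=26, sum2=26
  after byte 1 (0A): sum1=36, sum2=62
  after byte 2 (20): sum1=68, sum2=130
  after byte 3 (88): sum1=204, sum2=79
Checksum = sum2·256 + sum1 = 79·256 + 204 = 20428 = 0x4FCC.

4FCC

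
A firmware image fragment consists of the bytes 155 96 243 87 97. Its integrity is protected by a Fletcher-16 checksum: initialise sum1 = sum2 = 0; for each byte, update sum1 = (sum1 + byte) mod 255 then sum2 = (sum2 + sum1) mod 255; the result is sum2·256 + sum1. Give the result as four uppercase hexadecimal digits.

Running sums (mod 255):
  after byte 0 (155): sum1=155, sum2=155
  after byte 1 (96): sum1=251, sum2=151
  after byte 2 (243): sum1=239, sum2=135
  after byte 3 (87): sum1=71, sum2=206
  after byte 4 (97): sum1=168, sum2=119
Checksum = sum2·256 + sum1 = 119·256 + 168 = 30632 = 0x77A8.

77A8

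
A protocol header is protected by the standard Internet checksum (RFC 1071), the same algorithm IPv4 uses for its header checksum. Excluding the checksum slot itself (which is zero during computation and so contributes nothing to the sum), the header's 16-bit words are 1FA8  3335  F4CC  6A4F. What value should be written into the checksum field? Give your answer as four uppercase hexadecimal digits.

One's-complement addition (fold any carry out of bit 15 back into bit 0):
  0x1FA8 + 0x3335 = 0x052DD
  0x52DD + 0xF4CC = 0x147A9 → wrap carry → 0x47AA
  0x47AA + 0x6A4F = 0x0B1F9
One's-complement sum = 0xB1F9.
Checksum = ~0xB1F9 & 0xFFFF = 0x4E06.

4E06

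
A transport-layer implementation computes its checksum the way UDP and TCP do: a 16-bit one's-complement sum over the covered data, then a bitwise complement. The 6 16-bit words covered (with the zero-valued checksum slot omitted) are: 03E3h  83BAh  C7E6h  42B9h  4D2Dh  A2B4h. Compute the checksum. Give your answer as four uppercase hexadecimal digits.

7DE0

One's-complement addition (fold any carry out of bit 15 back into bit 0):
  0x03E3 + 0x83BA = 0x0879D
  0x879D + 0xC7E6 = 0x14F83 → wrap carry → 0x4F84
  0x4F84 + 0x42B9 = 0x0923D
  0x923D + 0x4D2D = 0x0DF6A
  0xDF6A + 0xA2B4 = 0x1821E → wrap carry → 0x821F
One's-complement sum = 0x821F.
Checksum = ~0x821F & 0xFFFF = 0x7DE0.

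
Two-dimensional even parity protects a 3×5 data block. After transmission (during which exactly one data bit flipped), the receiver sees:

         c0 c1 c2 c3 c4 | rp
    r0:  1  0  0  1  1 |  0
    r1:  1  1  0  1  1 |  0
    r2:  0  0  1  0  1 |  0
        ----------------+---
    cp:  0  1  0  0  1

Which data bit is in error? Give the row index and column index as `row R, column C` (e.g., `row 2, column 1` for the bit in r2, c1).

row 0, column 2

Recompute each row's even parity and compare to rp:
  r0: data parity 1, sent rp 0 → mismatch
  r1: data parity 0, sent rp 0 → ok
  r2: data parity 0, sent rp 0 → ok
Recompute each column's even parity and compare to cp:
  c0: data parity 0, sent cp 0 → ok
  c1: data parity 1, sent cp 1 → ok
  c2: data parity 1, sent cp 0 → mismatch
  c3: data parity 0, sent cp 0 → ok
  c4: data parity 1, sent cp 1 → ok
Exactly one row (r0) and one column (c2) fail → the flipped bit is at their intersection.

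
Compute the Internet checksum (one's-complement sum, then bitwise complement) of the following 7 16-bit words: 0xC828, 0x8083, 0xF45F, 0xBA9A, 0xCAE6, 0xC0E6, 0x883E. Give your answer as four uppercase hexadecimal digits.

One's-complement addition (fold any carry out of bit 15 back into bit 0):
  0xC828 + 0x8083 = 0x148AB → wrap carry → 0x48AC
  0x48AC + 0xF45F = 0x13D0B → wrap carry → 0x3D0C
  0x3D0C + 0xBA9A = 0x0F7A6
  0xF7A6 + 0xCAE6 = 0x1C28C → wrap carry → 0xC28D
  0xC28D + 0xC0E6 = 0x18373 → wrap carry → 0x8374
  0x8374 + 0x883E = 0x10BB2 → wrap carry → 0x0BB3
One's-complement sum = 0x0BB3.
Checksum = ~0x0BB3 & 0xFFFF = 0xF44C.

F44C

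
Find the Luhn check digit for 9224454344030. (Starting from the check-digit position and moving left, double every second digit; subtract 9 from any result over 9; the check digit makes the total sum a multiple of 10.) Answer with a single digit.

2

Partial digits right→left: 0 3 0 4 4 3 4 5 4 4 2 2 9
Double every second digit counting from the check-digit position (so the 1st, 3rd, 5th, ... of the partial from the right).
  doubled (with −9 where >9): 0 0 8 8 8 4 9 → sum 37
  kept as-is: 3 4 3 5 4 2 → sum 21
Total = 37 + 21 = 58.
Check digit = (10 − (58 mod 10)) mod 10 = 2.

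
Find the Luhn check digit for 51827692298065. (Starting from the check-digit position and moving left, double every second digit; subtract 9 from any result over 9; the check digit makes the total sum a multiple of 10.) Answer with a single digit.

2

Partial digits right→left: 5 6 0 8 9 2 2 9 6 7 2 8 1 5
Double every second digit counting from the check-digit position (so the 1st, 3rd, 5th, ... of the partial from the right).
  doubled (with −9 where >9): 1 0 9 4 3 4 2 → sum 23
  kept as-is: 6 8 2 9 7 8 5 → sum 45
Total = 23 + 45 = 68.
Check digit = (10 − (68 mod 10)) mod 10 = 2.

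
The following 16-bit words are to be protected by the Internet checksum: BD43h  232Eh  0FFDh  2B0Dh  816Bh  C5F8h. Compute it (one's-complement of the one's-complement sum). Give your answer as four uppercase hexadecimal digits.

9D1F

One's-complement addition (fold any carry out of bit 15 back into bit 0):
  0xBD43 + 0x232E = 0x0E071
  0xE071 + 0x0FFD = 0x0F06E
  0xF06E + 0x2B0D = 0x11B7B → wrap carry → 0x1B7C
  0x1B7C + 0x816B = 0x09CE7
  0x9CE7 + 0xC5F8 = 0x162DF → wrap carry → 0x62E0
One's-complement sum = 0x62E0.
Checksum = ~0x62E0 & 0xFFFF = 0x9D1F.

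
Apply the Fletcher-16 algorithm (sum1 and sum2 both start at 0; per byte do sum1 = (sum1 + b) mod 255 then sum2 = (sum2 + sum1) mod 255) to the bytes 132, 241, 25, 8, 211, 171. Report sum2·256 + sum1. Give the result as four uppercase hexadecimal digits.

Running sums (mod 255):
  after byte 0 (132): sum1=132, sum2=132
  after byte 1 (241): sum1=118, sum2=250
  after byte 2 (25): sum1=143, sum2=138
  after byte 3 (8): sum1=151, sum2=34
  after byte 4 (211): sum1=107, sum2=141
  after byte 5 (171): sum1=23, sum2=164
Checksum = sum2·256 + sum1 = 164·256 + 23 = 42007 = 0xA417.

A417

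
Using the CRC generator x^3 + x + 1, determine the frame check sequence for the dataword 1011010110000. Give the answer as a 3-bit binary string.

Append 3 zeros: 1011010110000000. Divide by 1011 (XOR where the leading bit is 1):
  pos 0: 1011 XOR 1011 = 0000
  pos 5: 1011 XOR 1011 = 0000
Remainder (last 3 bits) = 000. This is the CRC / FCS.

000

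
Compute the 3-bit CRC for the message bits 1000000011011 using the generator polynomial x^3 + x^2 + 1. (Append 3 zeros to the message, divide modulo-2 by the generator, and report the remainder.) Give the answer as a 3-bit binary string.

111

Append 3 zeros: 1000000011011000. Divide by 1101 (XOR where the leading bit is 1):
  pos 0: 1000 XOR 1101 = 0101
  pos 1: 1010 XOR 1101 = 0111
  pos 2: 1110 XOR 1101 = 0011
  pos 4: 1100 XOR 1101 = 0001
  pos 7: 1110 XOR 1101 = 0011
  pos 9: 1111 XOR 1101 = 0010
  pos 11: 1000 XOR 1101 = 0101
  pos 12: 1010 XOR 1101 = 0111
Remainder (last 3 bits) = 111. This is the CRC / FCS.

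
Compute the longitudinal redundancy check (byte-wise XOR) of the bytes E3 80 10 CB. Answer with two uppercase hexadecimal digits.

B8

XOR the bytes together:
  start with 0xE3
  0xE3 ⊕ 0x80 = 0x63
  0x63 ⊕ 0x10 = 0x73
  0x73 ⊕ 0xCB = 0xB8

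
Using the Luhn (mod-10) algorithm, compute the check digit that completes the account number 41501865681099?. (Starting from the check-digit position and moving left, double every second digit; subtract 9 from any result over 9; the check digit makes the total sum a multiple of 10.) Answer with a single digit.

2

Partial digits right→left: 9 9 0 1 8 6 5 6 8 1 0 5 1 4
Double every second digit counting from the check-digit position (so the 1st, 3rd, 5th, ... of the partial from the right).
  doubled (with −9 where >9): 9 0 7 1 7 0 2 → sum 26
  kept as-is: 9 1 6 6 1 5 4 → sum 32
Total = 26 + 32 = 58.
Check digit = (10 − (58 mod 10)) mod 10 = 2.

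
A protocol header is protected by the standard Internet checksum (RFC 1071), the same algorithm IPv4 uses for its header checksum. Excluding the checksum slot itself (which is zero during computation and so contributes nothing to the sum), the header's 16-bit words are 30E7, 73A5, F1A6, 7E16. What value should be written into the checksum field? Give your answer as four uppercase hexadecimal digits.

One's-complement addition (fold any carry out of bit 15 back into bit 0):
  0x30E7 + 0x73A5 = 0x0A48C
  0xA48C + 0xF1A6 = 0x19632 → wrap carry → 0x9633
  0x9633 + 0x7E16 = 0x11449 → wrap carry → 0x144A
One's-complement sum = 0x144A.
Checksum = ~0x144A & 0xFFFF = 0xEBB5.

EBB5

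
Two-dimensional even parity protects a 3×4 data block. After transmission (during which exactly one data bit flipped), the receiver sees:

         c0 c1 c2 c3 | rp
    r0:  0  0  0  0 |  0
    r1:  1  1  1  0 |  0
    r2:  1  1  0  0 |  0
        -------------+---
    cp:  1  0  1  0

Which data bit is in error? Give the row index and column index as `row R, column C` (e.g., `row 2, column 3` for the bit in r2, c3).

Recompute each row's even parity and compare to rp:
  r0: data parity 0, sent rp 0 → ok
  r1: data parity 1, sent rp 0 → mismatch
  r2: data parity 0, sent rp 0 → ok
Recompute each column's even parity and compare to cp:
  c0: data parity 0, sent cp 1 → mismatch
  c1: data parity 0, sent cp 0 → ok
  c2: data parity 1, sent cp 1 → ok
  c3: data parity 0, sent cp 0 → ok
Exactly one row (r1) and one column (c0) fail → the flipped bit is at their intersection.

row 1, column 0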